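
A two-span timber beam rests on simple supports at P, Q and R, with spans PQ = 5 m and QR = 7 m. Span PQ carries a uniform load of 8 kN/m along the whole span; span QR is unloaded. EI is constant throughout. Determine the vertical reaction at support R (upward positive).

Insert a hinge at Q; M_Q is the redundant, and each span becomes simply supported.
End slopes at the hinge Q, treating each span as simply supported:
  span PQ: UDL 8: wL³/(24EI) = 41.67/EI
  relative rotation θ_0 = (41.67 + 0)/EI = 41.67/EI
A unit hogging moment at Q produces rotation L₁/(3EI) + L₂/(3EI) = 4/EI.
Compatibility: M_Q·(L₁+L₂)/(3EI) = θ_0, giving M_Q = 10.42 kN·m (hogging).
Span QR, ΣM about R: R_Q^{QR}·7 = 0 + 10.42, so R_Q^{QR} = 1.488 kN and R_R = 0 − 1.488 = -1.488 kN.

R_R = -1.488 kN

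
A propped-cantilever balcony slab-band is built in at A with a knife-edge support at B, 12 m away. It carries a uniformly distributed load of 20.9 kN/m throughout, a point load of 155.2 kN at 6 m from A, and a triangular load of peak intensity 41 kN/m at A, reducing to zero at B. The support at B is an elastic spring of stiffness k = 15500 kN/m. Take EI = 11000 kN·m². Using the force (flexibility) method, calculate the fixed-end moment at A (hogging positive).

M_A = 1122 kN·m

Choose R_B as the redundant. The primary structure is the cantilever fixed at A.
Deflection at B on the released cantilever, summing each load's contribution:
  UDL 20.9: wL⁴/(8EI) = 54173/EI
  point load 155.2 at a = 6: Pa²(3L − a)/(6EI) = 27936/EI
  triangular load, peak 41 at the fixed end: w₀L⁴/(30EI) = 28339/EI
  δ_0 = 110448/EI
Flexibility coefficient — unit upward force at B: δ_{BB} = L³/(3EI) = 576/EI.
With EI = 11000 kN·m²: δ_0 = 10.041 m and δ_{BB} = 0.052364 m/kN.
Compatibility — the spring shortens by R_B/k under the reaction it provides: δ_0 − R_B·δ_{BB} = R_B/k. With 1/k = 0.000065 m/kN, R_B = δ_0 / (δ_{BB} + 1/k) = 10.041 / (0.052364 + 0.000065) = 191.5 kN.
Moment equilibrium about A: M_A = Σ(load moments about A) − R_B·L = 3420 − 191.5×12 = 1122 kN·m.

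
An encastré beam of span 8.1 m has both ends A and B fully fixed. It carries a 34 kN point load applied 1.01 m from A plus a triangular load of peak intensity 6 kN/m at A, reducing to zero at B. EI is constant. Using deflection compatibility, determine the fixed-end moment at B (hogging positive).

M_B = 16.87 kN·m

Release both end moments; the primary structure is a simply-supported span AB with redundants M_A and M_B.
Simple-span end rotations at A and B under the given loads:
  at A: point load 34 at a = 1.01: Pab(L + b)/(6LEI) = 76.1/EI
  at B: point load 34 at a = 1.01: Pab(L + a)/(6LEI) = 45.64/EI
  at A: triangular load, peak 6: w₀L³/(45EI) = 70.86/EI
  at B: triangular load, peak 6: 7w₀L³/(360EI) = 62/EI
  θ_A0 = 147/EI,  θ_B0 = 107.6/EI
Flexibility coefficients: a unit moment at one end gives L/(3EI) there and L/(6EI) at the far end, so f₁₁ = f₂₂ = 2.7/EI and f₁₂ = f₂₁ = 1.35/EI.
Compatibility — zero rotation at each built-in end:
  2.7 M_A + 1.35 M_B = 147
  1.35 M_A + 2.7 M_B = 107.6
Solving the pair gives M_A = 45.99 kN·m and M_B = 16.87 kN·m (hogging).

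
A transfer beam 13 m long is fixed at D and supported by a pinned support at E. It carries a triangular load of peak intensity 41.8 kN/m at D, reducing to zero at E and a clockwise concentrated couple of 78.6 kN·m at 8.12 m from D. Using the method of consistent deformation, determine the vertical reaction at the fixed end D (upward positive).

Choose R_E as the redundant. The primary structure is the cantilever fixed at D.
Downward deflection at the released point E due to the loads:
  triangular load, peak 41.8 at the fixed end: w₀L⁴/(30EI) = 39795/EI
  clockwise couple 78.6 at a = 8.12: M₀a(2L − a)/(2EI) = 5706/EI
  δ_0 = 45501/EI
Tip deflection under a unit load at E: L³/(3EI) = 732.3/EI.
Compatibility at E: δ_0 − R_E·δ_{EE} = 0, so R_E = 45501/732.3 = 62.13 kN.
Vertical equilibrium: R_D = ΣP − R_E = 271.7 − 62.13 = 209.6 kN.

R_D = 209.6 kN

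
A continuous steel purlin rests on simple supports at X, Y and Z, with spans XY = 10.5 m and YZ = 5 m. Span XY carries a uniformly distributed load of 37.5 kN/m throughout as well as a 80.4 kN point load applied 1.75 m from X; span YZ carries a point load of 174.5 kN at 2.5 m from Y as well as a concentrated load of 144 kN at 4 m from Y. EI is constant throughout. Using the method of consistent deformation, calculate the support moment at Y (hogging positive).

Insert a hinge at Y; M_Y is the redundant, and each span becomes simply supported.
End slopes at the hinge Y, treating each span as simply supported:
  span XY: UDL 37.5: wL³/(24EI) = 1809/EI
  span XY: point load 80.4 at a = 1.75: Pab(L + a)/(6LEI) = 239.4/EI
  span YZ: point load 174.5 at a = 2.5: Pab(L + b)/(6LEI) = 272.7/EI
  span YZ: point load 144 at a = 4: Pab(L + b)/(6LEI) = 115.2/EI
  relative rotation θ_0 = (2048 + 387.9)/EI = 2436/EI
A unit hogging moment at Y produces rotation L₁/(3EI) + L₂/(3EI) = 5.167/EI.
Slope continuity at Y: θ_0 = M_Y·5.167/EI, so M_Y = 2436/5.167 = 471.5 kN·m (hogging).

M_Y = 471.5 kN·m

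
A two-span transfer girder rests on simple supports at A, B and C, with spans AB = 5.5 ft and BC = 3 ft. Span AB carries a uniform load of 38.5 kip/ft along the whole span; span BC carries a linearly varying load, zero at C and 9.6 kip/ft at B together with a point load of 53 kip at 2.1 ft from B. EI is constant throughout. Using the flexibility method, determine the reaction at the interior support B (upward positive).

Insert a hinge at B; M_B is the redundant, and each span becomes simply supported.
Rotations at B on the released spans (each span's end-slope, ×1/EI):
  span AB: UDL 38.5: wL³/(24EI) = 266.9/EI
  span BC: triangular load, peak 9.6: w₀L³/(45EI) = 5.76/EI
  span BC: point load 53 at a = 2.1: Pab(L + b)/(6LEI) = 21.7/EI
  relative rotation θ_0 = (266.9 + 27.46)/EI = 294.4/EI
A unit hogging moment at B produces rotation L₁/(3EI) + L₂/(3EI) = 2.833/EI.
Compatibility: M_B·(L₁+L₂)/(3EI) = θ_0, giving M_B = 103.9 kip·ft (hogging).
Span AB, ΣM about A with M_B applied at B: R_B^{AB}·5.5 = 582.3 + 103.9, so R_B^{AB} = 124.8 kip and R_A = 211.8 − 124.8 = 86.99 kip.
Span BC, ΣM about C: R_B^{BC}·3 = 76.5 + 103.9, so R_B^{BC} = 60.13 kip and R_C = 67.4 − 60.13 = 7.27 kip.
R_B = 124.8 + 60.13 = 184.9 kip.

R_B = 184.9 kip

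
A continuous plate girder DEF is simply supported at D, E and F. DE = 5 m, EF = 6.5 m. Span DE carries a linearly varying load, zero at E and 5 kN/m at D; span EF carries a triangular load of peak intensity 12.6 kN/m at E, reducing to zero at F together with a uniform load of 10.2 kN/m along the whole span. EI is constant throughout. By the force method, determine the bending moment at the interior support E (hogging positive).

Release continuity at E by inserting a hinge; the redundant is the internal moment M_E. The primary structure is two simply-supported spans DE and EF.
End slopes at the hinge E, treating each span as simply supported:
  span DE: triangular load, peak 5: 7w₀L³/(360EI) = 12.15/EI
  span EF: triangular load, peak 12.6: w₀L³/(45EI) = 76.89/EI
  span EF: UDL 10.2: wL³/(24EI) = 116.7/EI
  relative rotation θ_0 = (12.15 + 193.6)/EI = 205.8/EI
A unit hogging moment at E produces rotation L₁/(3EI) + L₂/(3EI) = 3.833/EI.
Slope continuity at E: θ_0 = M_E·3.833/EI, so M_E = 205.8/3.833 = 53.68 kN·m (hogging).

M_E = 53.68 kN·m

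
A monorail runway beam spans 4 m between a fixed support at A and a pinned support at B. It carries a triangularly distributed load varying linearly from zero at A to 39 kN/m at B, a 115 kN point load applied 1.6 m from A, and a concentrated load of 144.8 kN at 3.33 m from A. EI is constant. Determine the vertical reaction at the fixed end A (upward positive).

R_A = 162.2 kN

Take the reaction at B as the redundant and release it; the primary structure is a cantilever fixed at A.
Deflection at B on the released cantilever, summing each load's contribution:
  triangular load, peak 39 at the free end: 11w₀L⁴/(120EI) = 915.2/EI
  point load 115 at a = 1.6: Pa²(3L − a)/(6EI) = 510.3/EI
  point load 144.8 at a = 3.33: Pa²(3L − a)/(6EI) = 2320/EI
  δ_0 = 3746/EI
Tip deflection under a unit load at B: L³/(3EI) = 21.33/EI.
The prop prevents deflection at B: R_B = δ_0/δ_{BB} = 3746/21.33 = 175.6 kN.
Vertical equilibrium: R_A = ΣP − R_B = 337.8 − 175.6 = 162.2 kN.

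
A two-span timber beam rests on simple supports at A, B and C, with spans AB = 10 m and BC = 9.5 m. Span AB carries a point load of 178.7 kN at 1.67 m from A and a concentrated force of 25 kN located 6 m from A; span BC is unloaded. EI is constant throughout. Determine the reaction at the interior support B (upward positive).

Release continuity at B by inserting a hinge; the redundant is the internal moment M_B. The primary structure is two simply-supported spans AB and BC.
End slopes at the hinge B, treating each span as simply supported:
  span AB: point load 178.7 at a = 1.67: Pab(L + a)/(6LEI) = 483.5/EI
  span AB: point load 25 at a = 6: Pab(L + a)/(6LEI) = 160/EI
  relative rotation θ_0 = (643.5 + 0)/EI = 643.5/EI
A unit hogging moment at B produces rotation L₁/(3EI) + L₂/(3EI) = 6.5/EI.
Compatibility: M_B·(L₁+L₂)/(3EI) = θ_0, giving M_B = 99 kN·m (hogging).
Span AB, ΣM about A with M_B applied at B: R_B^{AB}·10 = 448.4 + 99, so R_B^{AB} = 54.74 kN and R_A = 203.7 − 54.74 = 149 kN.
Span BC, ΣM about C: R_B^{BC}·9.5 = 0 + 99, so R_B^{BC} = 10.42 kN and R_C = 0 − 10.42 = -10.42 kN.
R_B = 54.74 + 10.42 = 65.16 kN.

R_B = 65.16 kN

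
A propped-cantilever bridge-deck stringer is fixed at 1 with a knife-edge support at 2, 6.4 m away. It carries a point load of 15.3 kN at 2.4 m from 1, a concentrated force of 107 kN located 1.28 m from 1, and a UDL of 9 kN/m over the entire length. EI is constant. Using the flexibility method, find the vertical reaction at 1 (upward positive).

Take the reaction at 2 as the redundant and release it; the primary structure is a cantilever fixed at 1.
Deflection at 2 on the released cantilever, summing each load's contribution:
  point load 15.3 at a = 2.4: Pa²(3L − a)/(6EI) = 246.8/EI
  point load 107 at a = 1.28: Pa²(3L − a)/(6EI) = 523.6/EI
  UDL 9: wL⁴/(8EI) = 1887/EI
  δ_0 = 2658/EI
Tip deflection under a unit load at 2: L³/(3EI) = 87.38/EI.
The prop prevents deflection at 2: R_2 = δ_0/δ_{22} = 2658/87.38 = 30.42 kN.
Vertical equilibrium: R_1 = ΣP − R_2 = 179.9 − 30.42 = 149.5 kN.

R_1 = 149.5 kN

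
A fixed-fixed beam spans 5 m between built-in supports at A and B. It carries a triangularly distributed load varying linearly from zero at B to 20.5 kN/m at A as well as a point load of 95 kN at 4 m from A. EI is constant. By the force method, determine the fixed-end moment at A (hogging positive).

M_A = 40.83 kN·m

Release both end moments; the primary structure is a simply-supported span AB with redundants M_A and M_B.
On the primary (simply-supported) span, the end slopes from the loading are:
  at A: triangular load, peak 20.5: w₀L³/(45EI) = 56.94/EI
  at B: triangular load, peak 20.5: 7w₀L³/(360EI) = 49.83/EI
  at A: point load 95 at a = 4: Pab(L + b)/(6LEI) = 76/EI
  at B: point load 95 at a = 4: Pab(L + a)/(6LEI) = 114/EI
  θ_A0 = 132.9/EI,  θ_B0 = 163.8/EI
Flexibility coefficients: a unit moment at one end gives L/(3EI) there and L/(6EI) at the far end, so f₁₁ = f₂₂ = 1.667/EI and f₁₂ = f₂₁ = 0.8333/EI.
Compatibility — zero rotation at each built-in end:
  1.667 M_A + 0.8333 M_B = 132.9
  0.8333 M_A + 1.667 M_B = 163.8
Solving the pair gives M_A = 40.83 kN·m and M_B = 77.88 kN·m (hogging).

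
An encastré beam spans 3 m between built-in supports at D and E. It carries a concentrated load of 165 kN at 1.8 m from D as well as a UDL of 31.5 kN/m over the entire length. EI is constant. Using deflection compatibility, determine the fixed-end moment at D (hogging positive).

M_D = 71.14 kN·m

Release both end moments; the primary structure is a simply-supported span DE with redundants M_D and M_E.
Simple-span end rotations at D and E under the given loads:
  at D: point load 165 at a = 1.8: Pab(L + b)/(6LEI) = 83.16/EI
  at E: point load 165 at a = 1.8: Pab(L + a)/(6LEI) = 95.04/EI
  at D: UDL 31.5: wL³/(24EI) = 35.44/EI
  at E: UDL 31.5: wL³/(24EI) = 35.44/EI
  θ_D0 = 118.6/EI,  θ_E0 = 130.5/EI
Flexibility coefficients: a unit moment at one end gives L/(3EI) there and L/(6EI) at the far end, so f₁₁ = f₂₂ = 1/EI and f₁₂ = f₂₁ = 0.5/EI.
Compatibility — zero rotation at each built-in end:
  1 M_D + 0.5 M_E = 118.6
  0.5 M_D + 1 M_E = 130.5
Solving the pair gives M_D = 71.14 kN·m and M_E = 94.91 kN·m (hogging).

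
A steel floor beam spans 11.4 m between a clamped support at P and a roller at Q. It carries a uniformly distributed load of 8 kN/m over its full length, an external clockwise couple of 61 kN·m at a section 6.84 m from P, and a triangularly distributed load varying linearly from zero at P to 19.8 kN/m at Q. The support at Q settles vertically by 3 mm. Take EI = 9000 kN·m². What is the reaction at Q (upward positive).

R_Q = 103 kN

Choose R_Q as the redundant. The primary structure is the cantilever fixed at P.
Primary-structure tip deflection at Q by superposition:
  UDL 8: wL⁴/(8EI) = 16890/EI
  clockwise couple 61 at a = 6.84: M₀a(2L − a)/(2EI) = 3330/EI
  triangular load, peak 19.8 at the free end: 11w₀L⁴/(120EI) = 30655/EI
  δ_0 = 50874/EI
Tip deflection under a unit load at Q: L³/(3EI) = 493.8/EI.
With EI = 9000 kN·m²: δ_0 = 5.6526 m and δ_{QQ} = 0.054872 m/kN.
Compatibility — the beam at Q must follow the support down by 0.003 m: δ_0 − R_Q·δ_{QQ} = 0.003, so R_Q = (5.6526 − 0.003)/0.054872 = 103 kN.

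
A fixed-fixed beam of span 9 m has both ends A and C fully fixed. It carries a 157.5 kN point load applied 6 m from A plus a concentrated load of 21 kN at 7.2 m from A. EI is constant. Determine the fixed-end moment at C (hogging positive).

M_C = 234.2 kN·m

Release both end moments; the primary structure is a simply-supported span AC with redundants M_A and M_C.
End rotations of the released simple span under the applied load (×1/EI):
  at A: point load 157.5 at a = 6: Pab(L + b)/(6LEI) = 630/EI
  at C: point load 157.5 at a = 6: Pab(L + a)/(6LEI) = 787.5/EI
  at A: point load 21 at a = 7.2: Pab(L + b)/(6LEI) = 54.43/EI
  at C: point load 21 at a = 7.2: Pab(L + a)/(6LEI) = 81.65/EI
  θ_A0 = 684.4/EI,  θ_C0 = 869.1/EI
Flexibility coefficients: a unit moment at one end gives L/(3EI) there and L/(6EI) at the far end, so f₁₁ = f₂₂ = 3/EI and f₁₂ = f₂₁ = 1.5/EI.
Compatibility — zero rotation at each built-in end:
  3 M_A + 1.5 M_C = 684.4
  1.5 M_A + 3 M_C = 869.1
Solving the pair gives M_A = 111 kN·m and M_C = 234.2 kN·m (hogging).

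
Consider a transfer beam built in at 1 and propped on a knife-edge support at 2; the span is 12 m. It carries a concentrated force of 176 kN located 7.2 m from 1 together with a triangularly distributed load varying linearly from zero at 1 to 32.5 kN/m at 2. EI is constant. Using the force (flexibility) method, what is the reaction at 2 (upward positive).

R_2 = 183.3 kN

Take the reaction at 2 as the redundant and release it; the primary structure is a cantilever fixed at 1.
Primary-structure tip deflection at 2 by superposition:
  point load 176 at a = 7.2: Pa²(3L − a)/(6EI) = 43794/EI
  triangular load, peak 32.5 at the free end: 11w₀L⁴/(120EI) = 61776/EI
  δ_0 = 105570/EI
Flexibility coefficient — unit upward force at 2: δ_{22} = L³/(3EI) = 576/EI.
The prop prevents deflection at 2: R_2 = δ_0/δ_{22} = 105570/576 = 183.3 kN.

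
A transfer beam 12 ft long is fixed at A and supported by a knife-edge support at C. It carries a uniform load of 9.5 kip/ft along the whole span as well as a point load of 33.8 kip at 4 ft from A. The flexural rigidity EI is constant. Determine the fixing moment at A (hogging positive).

Take the reaction at C as the redundant and release it; the primary structure is a cantilever fixed at A.
Downward deflection at the released point C due to the loads:
  UDL 9.5: wL⁴/(8EI) = 24624/EI
  point load 33.8 at a = 4: Pa²(3L − a)/(6EI) = 2884/EI
  δ_0 = 27508/EI
Flexibility coefficient — unit upward force at C: δ_{CC} = L³/(3EI) = 576/EI.
Compatibility at C: δ_0 − R_C·δ_{CC} = 0, so R_C = 27508/576 = 47.76 kip.
Moment equilibrium about A: M_A = Σ(load moments about A) − R_C·L = 819.2 − 47.76×12 = 246.1 kip·ft.

M_A = 246.1 kip·ft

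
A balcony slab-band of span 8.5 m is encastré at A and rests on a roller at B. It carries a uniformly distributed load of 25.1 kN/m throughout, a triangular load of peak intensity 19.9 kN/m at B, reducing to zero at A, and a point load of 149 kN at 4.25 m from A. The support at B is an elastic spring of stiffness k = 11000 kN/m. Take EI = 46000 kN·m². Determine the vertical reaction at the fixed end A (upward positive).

R_A = 277.3 kN

Choose R_B as the redundant. The primary structure is the cantilever fixed at A.
Downward deflection at the released point B due to the loads:
  UDL 25.1: wL⁴/(8EI) = 16378/EI
  triangular load, peak 19.9 at the free end: 11w₀L⁴/(120EI) = 9522/EI
  point load 149 at a = 4.25: Pa²(3L − a)/(6EI) = 9532/EI
  δ_0 = 35432/EI
Flexibility coefficient — unit upward force at B: δ_{BB} = L³/(3EI) = 204.7/EI.
With EI = 46000 kN·m²: δ_0 = 0.77026 m and δ_{BB} = 0.00445 m/kN.
Compatibility — the spring shortens by R_B/k under the reaction it provides: δ_0 − R_B·δ_{BB} = R_B/k. With 1/k = 0.000091 m/kN, R_B = δ_0 / (δ_{BB} + 1/k) = 0.77026 / (0.00445 + 0.000091) = 169.6 kN.
Vertical equilibrium: R_A = ΣP − R_B = 446.9 − 169.6 = 277.3 kN.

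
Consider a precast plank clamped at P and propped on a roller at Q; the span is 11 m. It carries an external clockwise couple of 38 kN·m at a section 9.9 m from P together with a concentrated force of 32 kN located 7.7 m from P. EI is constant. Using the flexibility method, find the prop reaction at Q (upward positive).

Take the reaction at Q as the redundant and release it; the primary structure is a cantilever fixed at P.
Free-end deflection of the primary structure under the applied loading (downward +):
  clockwise couple 38 at a = 9.9: M₀a(2L − a)/(2EI) = 2276/EI
  point load 32 at a = 7.7: Pa²(3L − a)/(6EI) = 8000/EI
  δ_0 = 10276/EI
Flexibility coefficient — unit upward force at Q: δ_{QQ} = L³/(3EI) = 443.7/EI.
Compatibility at Q: δ_0 − R_Q·δ_{QQ} = 0, so R_Q = 10276/443.7 = 23.16 kN.

R_Q = 23.16 kN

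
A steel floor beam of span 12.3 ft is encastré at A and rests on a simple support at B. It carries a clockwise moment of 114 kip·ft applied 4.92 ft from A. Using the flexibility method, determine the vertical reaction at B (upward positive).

R_B = 8.898 kip

Choose R_B as the redundant. The primary structure is the cantilever fixed at A.
Primary-structure tip deflection at B by superposition:
  clockwise couple 114 at a = 4.92: M₀a(2L − a)/(2EI) = 5519/EI
Flexibility coefficient — unit upward force at B: δ_{BB} = L³/(3EI) = 620.3/EI.
The prop prevents deflection at B: R_B = δ_0/δ_{BB} = 5519/620.3 = 8.898 kip.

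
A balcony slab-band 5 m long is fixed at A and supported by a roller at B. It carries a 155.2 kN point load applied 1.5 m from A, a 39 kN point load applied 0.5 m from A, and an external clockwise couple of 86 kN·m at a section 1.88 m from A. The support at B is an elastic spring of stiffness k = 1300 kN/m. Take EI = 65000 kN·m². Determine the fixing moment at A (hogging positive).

M_A = 258.4 kN·m

Release the roller at B. Primary structure: cantilever fixed at A.
Primary-structure tip deflection at B by superposition:
  point load 155.2 at a = 1.5: Pa²(3L − a)/(6EI) = 785.7/EI
  point load 39 at a = 0.5: Pa²(3L − a)/(6EI) = 23.56/EI
  clockwise couple 86 at a = 1.88: M₀a(2L − a)/(2EI) = 656.4/EI
  δ_0 = 1466/EI
Flexibility coefficient — unit upward force at B: δ_{BB} = L³/(3EI) = 41.67/EI.
With EI = 65000 kN·m²: δ_0 = 0.022549 m and δ_{BB} = 0.000641 m/kN.
Compatibility — the spring shortens by R_B/k under the reaction it provides: δ_0 − R_B·δ_{BB} = R_B/k. With 1/k = 0.000769 m/kN, R_B = δ_0 / (δ_{BB} + 1/k) = 0.022549 / (0.000641 + 0.000769) = 15.99 kN.
Moment equilibrium about A: M_A = Σ(load moments about A) − R_B·L = 338.3 − 15.99×5 = 258.4 kN·m.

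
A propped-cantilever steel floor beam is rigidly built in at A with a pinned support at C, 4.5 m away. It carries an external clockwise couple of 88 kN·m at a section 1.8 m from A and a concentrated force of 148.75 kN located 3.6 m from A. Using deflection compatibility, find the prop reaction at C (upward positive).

R_C = 123.5 kN

Choose R_C as the redundant. The primary structure is the cantilever fixed at A.
Deflection at C on the released cantilever, summing each load's contribution:
  clockwise couple 88 at a = 1.8: M₀a(2L − a)/(2EI) = 570.2/EI
  point load 148.75 at a = 3.6: Pa²(3L − a)/(6EI) = 3181/EI
  δ_0 = 3751/EI
Flexibility coefficient — unit upward force at C: δ_{CC} = L³/(3EI) = 30.38/EI.
Compatibility at C: δ_0 − R_C·δ_{CC} = 0, so R_C = 3751/30.38 = 123.5 kN.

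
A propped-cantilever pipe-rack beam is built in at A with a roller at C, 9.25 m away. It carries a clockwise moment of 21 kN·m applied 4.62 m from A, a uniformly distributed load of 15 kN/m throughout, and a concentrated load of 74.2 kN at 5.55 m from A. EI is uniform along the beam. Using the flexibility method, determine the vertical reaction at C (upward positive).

R_C = 86.64 kN

Take the reaction at C as the redundant and release it; the primary structure is a cantilever fixed at A.
Deflection at C on the released cantilever, summing each load's contribution:
  clockwise couple 21 at a = 4.62: M₀a(2L − a)/(2EI) = 673.3/EI
  UDL 15: wL⁴/(8EI) = 13727/EI
  point load 74.2 at a = 5.55: Pa²(3L − a)/(6EI) = 8457/EI
  δ_0 = 22857/EI
Flexibility coefficient — unit upward force at C: δ_{CC} = L³/(3EI) = 263.8/EI.
Compatibility at C: δ_0 − R_C·δ_{CC} = 0, so R_C = 22857/263.8 = 86.64 kN.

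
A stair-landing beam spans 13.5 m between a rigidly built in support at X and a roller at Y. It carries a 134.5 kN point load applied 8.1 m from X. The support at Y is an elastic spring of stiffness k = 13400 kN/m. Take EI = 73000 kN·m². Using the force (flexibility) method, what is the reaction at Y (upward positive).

R_Y = 57.72 kN

Release the roller at Y. Primary structure: cantilever fixed at X.
Primary-structure tip deflection at Y by superposition:
  point load 134.5 at a = 8.1: Pa²(3L − a)/(6EI) = 47653/EI
Flexibility coefficient — unit upward force at Y: δ_{YY} = L³/(3EI) = 820.1/EI.
With EI = 73000 kN·m²: δ_0 = 0.65277 m and δ_{YY} = 0.011235 m/kN.
Compatibility — the spring shortens by R_Y/k under the reaction it provides: δ_0 − R_Y·δ_{YY} = R_Y/k. With 1/k = 0.000075 m/kN, R_Y = δ_0 / (δ_{YY} + 1/k) = 0.65277 / (0.011235 + 0.000075) = 57.72 kN.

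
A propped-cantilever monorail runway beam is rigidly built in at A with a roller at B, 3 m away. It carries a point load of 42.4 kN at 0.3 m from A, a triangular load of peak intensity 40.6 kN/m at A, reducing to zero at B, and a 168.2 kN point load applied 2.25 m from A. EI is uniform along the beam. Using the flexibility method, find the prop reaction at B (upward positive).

Choose R_B as the redundant. The primary structure is the cantilever fixed at A.
Primary-structure tip deflection at B by superposition:
  point load 42.4 at a = 0.3: Pa²(3L − a)/(6EI) = 5.533/EI
  triangular load, peak 40.6 at the fixed end: w₀L⁴/(30EI) = 109.6/EI
  point load 168.2 at a = 2.25: Pa²(3L − a)/(6EI) = 958/EI
  δ_0 = 1073/EI
Flexibility coefficient — unit upward force at B: δ_{BB} = L³/(3EI) = 9/EI.
Compatibility at B: δ_0 − R_B·δ_{BB} = 0, so R_B = 1073/9 = 119.2 kN.

R_B = 119.2 kN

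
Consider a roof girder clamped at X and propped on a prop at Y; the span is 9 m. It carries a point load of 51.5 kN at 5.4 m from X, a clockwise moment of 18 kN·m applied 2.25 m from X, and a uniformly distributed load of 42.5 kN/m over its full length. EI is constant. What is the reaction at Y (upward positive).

R_Y = 167 kN

Choose R_Y as the redundant. The primary structure is the cantilever fixed at X.
Deflection at Y on the released cantilever, summing each load's contribution:
  point load 51.5 at a = 5.4: Pa²(3L − a)/(6EI) = 5406/EI
  clockwise couple 18 at a = 2.25: M₀a(2L − a)/(2EI) = 318.9/EI
  UDL 42.5: wL⁴/(8EI) = 34855/EI
  δ_0 = 40581/EI
Flexibility coefficient — unit upward force at Y: δ_{YY} = L³/(3EI) = 243/EI.
Compatibility at Y: δ_0 − R_Y·δ_{YY} = 0, so R_Y = 40581/243 = 167 kN.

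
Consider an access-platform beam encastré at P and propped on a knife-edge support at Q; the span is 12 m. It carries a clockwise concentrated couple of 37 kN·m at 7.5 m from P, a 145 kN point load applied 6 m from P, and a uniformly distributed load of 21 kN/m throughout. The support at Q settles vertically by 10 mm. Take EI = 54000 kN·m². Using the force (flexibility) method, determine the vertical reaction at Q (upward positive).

Choose R_Q as the redundant. The primary structure is the cantilever fixed at P.
Deflection at Q on the released cantilever, summing each load's contribution:
  clockwise couple 37 at a = 7.5: M₀a(2L − a)/(2EI) = 2289/EI
  point load 145 at a = 6: Pa²(3L − a)/(6EI) = 26100/EI
  UDL 21: wL⁴/(8EI) = 54432/EI
  δ_0 = 82821/EI
Tip deflection under a unit load at Q: L³/(3EI) = 576/EI.
With EI = 54000 kN·m²: δ_0 = 1.5337 m and δ_{QQ} = 0.010667 m/kN.
Compatibility — the beam at Q must follow the support down by 0.01 m: δ_0 − R_Q·δ_{QQ} = 0.01, so R_Q = (1.5337 − 0.01)/0.010667 = 142.8 kN.

R_Q = 142.8 kN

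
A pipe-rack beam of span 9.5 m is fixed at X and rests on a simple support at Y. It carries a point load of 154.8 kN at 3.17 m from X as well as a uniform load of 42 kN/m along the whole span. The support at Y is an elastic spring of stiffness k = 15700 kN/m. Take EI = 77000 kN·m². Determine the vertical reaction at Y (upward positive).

R_Y = 169.7 kN

Release the roller at Y. Primary structure: cantilever fixed at X.
Deflection at Y on the released cantilever, summing each load's contribution:
  point load 154.8 at a = 3.17: Pa²(3L − a)/(6EI) = 6567/EI
  UDL 42: wL⁴/(8EI) = 42762/EI
  δ_0 = 49329/EI
Tip deflection under a unit load at Y: L³/(3EI) = 285.8/EI.
With EI = 77000 kN·m²: δ_0 = 0.64063 m and δ_{YY} = 0.003712 m/kN.
Compatibility — the spring shortens by R_Y/k under the reaction it provides: δ_0 − R_Y·δ_{YY} = R_Y/k. With 1/k = 0.000064 m/kN, R_Y = δ_0 / (δ_{YY} + 1/k) = 0.64063 / (0.003712 + 0.000064) = 169.7 kN.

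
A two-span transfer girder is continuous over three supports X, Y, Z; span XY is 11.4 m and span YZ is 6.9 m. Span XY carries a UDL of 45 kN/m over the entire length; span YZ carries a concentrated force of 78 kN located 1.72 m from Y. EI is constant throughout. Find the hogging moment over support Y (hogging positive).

Release continuity at Y by inserting a hinge; the redundant is the internal moment M_Y. The primary structure is two simply-supported spans XY and YZ.
Rotations at Y on the released spans (each span's end-slope, ×1/EI):
  span XY: UDL 45: wL³/(24EI) = 2778/EI
  span YZ: point load 78 at a = 1.72: Pab(L + b)/(6LEI) = 202.8/EI
  relative rotation θ_0 = (2778 + 202.8)/EI = 2981/EI
A unit hogging moment at Y produces rotation L₁/(3EI) + L₂/(3EI) = 6.1/EI.
Slope continuity at Y: θ_0 = M_Y·6.1/EI, so M_Y = 2981/6.1 = 488.6 kN·m (hogging).

M_Y = 488.6 kN·m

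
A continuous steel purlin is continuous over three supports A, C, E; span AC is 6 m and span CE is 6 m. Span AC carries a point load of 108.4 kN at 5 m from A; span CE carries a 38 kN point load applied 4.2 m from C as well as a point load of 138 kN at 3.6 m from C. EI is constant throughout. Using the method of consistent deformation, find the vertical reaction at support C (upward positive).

R_C = 199.1 kN

Insert a hinge at C; M_C is the redundant, and each span becomes simply supported.
Rotations at C on the released spans (each span's end-slope, ×1/EI):
  span AC: point load 108.4 at a = 5: Pab(L + a)/(6LEI) = 165.6/EI
  span CE: point load 38 at a = 4.2: Pab(L + b)/(6LEI) = 62.24/EI
  span CE: point load 138 at a = 3.6: Pab(L + b)/(6LEI) = 278.2/EI
  relative rotation θ_0 = (165.6 + 340.5)/EI = 506.1/EI
A unit hogging moment at C produces rotation L₁/(3EI) + L₂/(3EI) = 4/EI.
Compatibility: M_C·(L₁+L₂)/(3EI) = θ_0, giving M_C = 126.5 kN·m (hogging).
Span AC, ΣM about A with M_C applied at C: R_C^{AC}·6 = 542 + 126.5, so R_C^{AC} = 111.4 kN and R_A = 108.4 − 111.4 = -3.019 kN.
Span CE, ΣM about E: R_C^{CE}·6 = 399.6 + 126.5, so R_C^{CE} = 87.69 kN and R_E = 176 − 87.69 = 88.31 kN.
R_C = 111.4 + 87.69 = 199.1 kN.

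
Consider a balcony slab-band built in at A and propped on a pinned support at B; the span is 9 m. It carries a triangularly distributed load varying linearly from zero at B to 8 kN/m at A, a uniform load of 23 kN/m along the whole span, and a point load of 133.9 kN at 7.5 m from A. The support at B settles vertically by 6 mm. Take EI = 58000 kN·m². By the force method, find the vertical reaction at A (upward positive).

Choose R_B as the redundant. The primary structure is the cantilever fixed at A.
Primary-structure tip deflection at B by superposition:
  triangular load, peak 8 at the fixed end: w₀L⁴/(30EI) = 1750/EI
  UDL 23: wL⁴/(8EI) = 18863/EI
  point load 133.9 at a = 7.5: Pa²(3L − a)/(6EI) = 24479/EI
  δ_0 = 45091/EI
Flexibility coefficient — unit upward force at B: δ_{BB} = L³/(3EI) = 243/EI.
With EI = 58000 kN·m²: δ_0 = 0.77743 m and δ_{BB} = 0.00419 m/kN.
Compatibility — the beam at B must follow the support down by 0.006 m: δ_0 − R_B·δ_{BB} = 0.006, so R_B = (0.77743 − 0.006)/0.00419 = 184.1 kN.
Vertical equilibrium: R_A = ΣP − R_B = 376.9 − 184.1 = 192.8 kN.

R_A = 192.8 kN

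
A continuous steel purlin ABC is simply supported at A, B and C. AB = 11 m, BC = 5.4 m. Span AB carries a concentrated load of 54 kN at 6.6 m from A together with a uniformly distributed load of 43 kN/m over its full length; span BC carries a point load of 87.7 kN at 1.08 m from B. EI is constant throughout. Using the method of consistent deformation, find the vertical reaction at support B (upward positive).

R_B = 486.8 kN

Insert a hinge at B; M_B is the redundant, and each span becomes simply supported.
End slopes at the hinge B, treating each span as simply supported:
  span AB: point load 54 at a = 6.6: Pab(L + a)/(6LEI) = 418.2/EI
  span AB: UDL 43: wL³/(24EI) = 2385/EI
  span BC: point load 87.7 at a = 1.08: Pab(L + b)/(6LEI) = 122.8/EI
  relative rotation θ_0 = (2803 + 122.8)/EI = 2926/EI
A unit hogging moment at B produces rotation L₁/(3EI) + L₂/(3EI) = 5.467/EI.
Compatibility: M_B·(L₁+L₂)/(3EI) = θ_0, giving M_B = 535.2 kN·m (hogging).
Span AB, ΣM about A with M_B applied at B: R_B^{AB}·11 = 2958 + 535.2, so R_B^{AB} = 317.6 kN and R_A = 527 − 317.6 = 209.4 kN.
Span BC, ΣM about C: R_B^{BC}·5.4 = 378.9 + 535.2, so R_B^{BC} = 169.3 kN and R_C = 87.7 − 169.3 = -81.57 kN.
R_B = 317.6 + 169.3 = 486.8 kN.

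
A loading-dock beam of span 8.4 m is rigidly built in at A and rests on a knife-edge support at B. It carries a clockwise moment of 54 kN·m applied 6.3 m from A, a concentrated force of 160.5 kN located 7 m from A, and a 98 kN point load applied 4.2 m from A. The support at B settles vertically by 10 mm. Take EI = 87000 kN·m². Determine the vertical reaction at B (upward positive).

R_B = 156 kN

Remove the prop at B; the released (primary) structure is a cantilever built in at A.
Deflection at B on the released cantilever, summing each load's contribution:
  clockwise couple 54 at a = 6.3: M₀a(2L − a)/(2EI) = 1786/EI
  point load 160.5 at a = 7: Pa²(3L − a)/(6EI) = 23856/EI
  point load 98 at a = 4.2: Pa²(3L − a)/(6EI) = 6051/EI
  δ_0 = 31692/EI
Tip deflection under a unit load at B: L³/(3EI) = 197.6/EI.
With EI = 87000 kN·m²: δ_0 = 0.36428 m and δ_{BB} = 0.002271 m/kN.
Compatibility — the beam at B must follow the support down by 0.01 m: δ_0 − R_B·δ_{BB} = 0.01, so R_B = (0.36428 − 0.01)/0.002271 = 156 kN.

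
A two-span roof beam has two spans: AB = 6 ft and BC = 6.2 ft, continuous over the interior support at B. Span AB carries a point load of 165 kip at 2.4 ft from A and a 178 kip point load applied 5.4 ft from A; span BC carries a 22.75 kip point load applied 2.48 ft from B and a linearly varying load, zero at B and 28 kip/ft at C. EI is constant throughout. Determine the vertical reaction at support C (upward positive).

R_C = 39.16 kip

Insert a hinge at B; M_B is the redundant, and each span becomes simply supported.
End slopes at the hinge B, treating each span as simply supported:
  span AB: point load 165 at a = 2.4: Pab(L + a)/(6LEI) = 332.6/EI
  span AB: point load 178 at a = 5.4: Pab(L + a)/(6LEI) = 182.6/EI
  span BC: point load 22.75 at a = 2.48: Pab(L + b)/(6LEI) = 55.97/EI
  span BC: triangular load, peak 28: 7w₀L³/(360EI) = 129.8/EI
  relative rotation θ_0 = (515.3 + 185.7)/EI = 701/EI
A unit hogging moment at B produces rotation L₁/(3EI) + L₂/(3EI) = 4.067/EI.
Compatibility: M_B·(L₁+L₂)/(3EI) = θ_0, giving M_B = 172.4 kip·ft (hogging).
Span BC, ΣM about C: R_B^{BC}·6.2 = 264 + 172.4, so R_B^{BC} = 70.39 kip and R_C = 109.5 − 70.39 = 39.16 kip.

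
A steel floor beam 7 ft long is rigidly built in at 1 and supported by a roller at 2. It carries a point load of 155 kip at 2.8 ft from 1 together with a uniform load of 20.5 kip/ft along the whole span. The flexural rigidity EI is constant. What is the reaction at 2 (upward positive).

Release the roller at 2. Primary structure: cantilever fixed at 1.
Free-end deflection of the primary structure under the applied loading (downward +):
  point load 155 at a = 2.8: Pa²(3L − a)/(6EI) = 3686/EI
  UDL 20.5: wL⁴/(8EI) = 6153/EI
  δ_0 = 9839/EI
Tip deflection under a unit load at 2: L³/(3EI) = 114.3/EI.
The prop prevents deflection at 2: R_2 = δ_0/δ_{22} = 9839/114.3 = 86.05 kip.

R_2 = 86.05 kip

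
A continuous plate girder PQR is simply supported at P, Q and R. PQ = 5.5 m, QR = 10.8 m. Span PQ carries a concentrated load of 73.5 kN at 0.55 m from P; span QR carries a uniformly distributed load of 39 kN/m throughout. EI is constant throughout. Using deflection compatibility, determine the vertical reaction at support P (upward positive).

Release continuity at Q by inserting a hinge; the redundant is the internal moment M_Q. The primary structure is two simply-supported spans PQ and QR.
End slopes at the hinge Q, treating each span as simply supported:
  span PQ: point load 73.5 at a = 0.55: Pab(L + a)/(6LEI) = 36.69/EI
  span QR: UDL 39: wL³/(24EI) = 2047/EI
  relative rotation θ_0 = (36.69 + 2047)/EI = 2084/EI
A unit hogging moment at Q produces rotation L₁/(3EI) + L₂/(3EI) = 5.433/EI.
Slope continuity at Q: θ_0 = M_Q·5.433/EI, so M_Q = 2084/5.433 = 383.5 kN·m (hogging).
Span PQ, ΣM about P with M_Q applied at Q: R_Q^{PQ}·5.5 = 40.42 + 383.5, so R_Q^{PQ} = 77.08 kN and R_P = 73.5 − 77.08 = -3.578 kN.

R_P = -3.578 kN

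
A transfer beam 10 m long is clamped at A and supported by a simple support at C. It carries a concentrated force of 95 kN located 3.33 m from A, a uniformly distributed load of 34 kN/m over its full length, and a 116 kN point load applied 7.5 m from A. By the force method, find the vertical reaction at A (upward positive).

Remove the prop at C; the released (primary) structure is a cantilever built in at A.
Free-end deflection of the primary structure under the applied loading (downward +):
  point load 95 at a = 3.33: Pa²(3L − a)/(6EI) = 4683/EI
  UDL 34: wL⁴/(8EI) = 42500/EI
  point load 116 at a = 7.5: Pa²(3L − a)/(6EI) = 24469/EI
  δ_0 = 71651/EI
Tip deflection under a unit load at C: L³/(3EI) = 333.3/EI.
Compatibility at C: δ_0 − R_C·δ_{CC} = 0, so R_C = 71651/333.3 = 215 kN.
Vertical equilibrium: R_A = ΣP − R_C = 551 − 215 = 336 kN.

R_A = 336 kN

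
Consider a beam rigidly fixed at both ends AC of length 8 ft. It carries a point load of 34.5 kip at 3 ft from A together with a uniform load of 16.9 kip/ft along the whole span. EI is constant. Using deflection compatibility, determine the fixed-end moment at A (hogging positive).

M_A = 130.6 kip·ft

Take the two fixed-end moments M_A, M_C as redundants; the released structure is the simple span AC.
End rotations of the released simple span under the applied load (×1/EI):
  at A: point load 34.5 at a = 3: Pab(L + b)/(6LEI) = 140.2/EI
  at C: point load 34.5 at a = 3: Pab(L + a)/(6LEI) = 118.6/EI
  at A: UDL 16.9: wL³/(24EI) = 360.5/EI
  at C: UDL 16.9: wL³/(24EI) = 360.5/EI
  θ_A0 = 500.7/EI,  θ_C0 = 479.1/EI
Flexibility coefficients: a unit moment at one end gives L/(3EI) there and L/(6EI) at the far end, so f₁₁ = f₂₂ = 2.667/EI and f₁₂ = f₂₁ = 1.333/EI.
Compatibility — zero rotation at each built-in end:
  2.667 M_A + 1.333 M_C = 500.7
  1.333 M_A + 2.667 M_C = 479.1
Solving the pair gives M_A = 130.6 kip·ft and M_C = 114.4 kip·ft (hogging).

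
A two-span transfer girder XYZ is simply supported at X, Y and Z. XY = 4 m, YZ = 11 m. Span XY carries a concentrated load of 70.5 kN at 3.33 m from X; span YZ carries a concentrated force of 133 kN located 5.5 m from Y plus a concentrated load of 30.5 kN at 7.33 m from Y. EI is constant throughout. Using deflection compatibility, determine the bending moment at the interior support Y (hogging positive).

M_Y = 247.2 kN·m

Release continuity at Y by inserting a hinge; the redundant is the internal moment M_Y. The primary structure is two simply-supported spans XY and YZ.
Rotations at Y on the released spans (each span's end-slope, ×1/EI):
  span XY: point load 70.5 at a = 3.33: Pab(L + a)/(6LEI) = 48.04/EI
  span YZ: point load 133 at a = 5.5: Pab(L + b)/(6LEI) = 1006/EI
  span YZ: point load 30.5 at a = 7.33: Pab(L + b)/(6LEI) = 182.4/EI
  relative rotation θ_0 = (48.04 + 1188)/EI = 1236/EI
A unit hogging moment at Y produces rotation L₁/(3EI) + L₂/(3EI) = 5/EI.
Compatibility: M_Y·(L₁+L₂)/(3EI) = θ_0, giving M_Y = 247.2 kN·m (hogging).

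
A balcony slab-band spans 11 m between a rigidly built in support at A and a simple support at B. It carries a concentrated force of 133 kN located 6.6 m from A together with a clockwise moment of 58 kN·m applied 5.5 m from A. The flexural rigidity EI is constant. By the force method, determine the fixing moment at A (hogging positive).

Take the reaction at B as the redundant and release it; the primary structure is a cantilever fixed at A.
Free-end deflection of the primary structure under the applied loading (downward +):
  point load 133 at a = 6.6: Pa²(3L − a)/(6EI) = 25491/EI
  clockwise couple 58 at a = 5.5: M₀a(2L − a)/(2EI) = 2632/EI
  δ_0 = 28123/EI
Tip deflection under a unit load at B: L³/(3EI) = 443.7/EI.
Compatibility at B: δ_0 − R_B·δ_{BB} = 0, so R_B = 28123/443.7 = 63.39 kN.
Moment equilibrium about A: M_A = Σ(load moments about A) − R_B·L = 935.8 − 63.39×11 = 238.5 kN·m.

M_A = 238.5 kN·m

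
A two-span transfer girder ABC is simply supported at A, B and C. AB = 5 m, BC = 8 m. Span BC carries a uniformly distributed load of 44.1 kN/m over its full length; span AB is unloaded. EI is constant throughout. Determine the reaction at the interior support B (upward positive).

Insert a hinge at B; M_B is the redundant, and each span becomes simply supported.
Discontinuity in slope at B on the released structure — sum the simple-span end rotations:
  span BC: UDL 44.1: wL³/(24EI) = 940.8/EI
  relative rotation θ_0 = (0 + 940.8)/EI = 940.8/EI
A unit hogging moment at B produces rotation L₁/(3EI) + L₂/(3EI) = 4.333/EI.
Compatibility: M_B·(L₁+L₂)/(3EI) = θ_0, giving M_B = 217.1 kN·m (hogging).
Span AB, ΣM about A with M_B applied at B: R_B^{AB}·5 = 0 + 217.1, so R_B^{AB} = 43.42 kN and R_A = 0 − 43.42 = -43.42 kN.
Span BC, ΣM about C: R_B^{BC}·8 = 1411 + 217.1, so R_B^{BC} = 203.5 kN and R_C = 352.8 − 203.5 = 149.3 kN.
R_B = 43.42 + 203.5 = 247 kN.

R_B = 247 kN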